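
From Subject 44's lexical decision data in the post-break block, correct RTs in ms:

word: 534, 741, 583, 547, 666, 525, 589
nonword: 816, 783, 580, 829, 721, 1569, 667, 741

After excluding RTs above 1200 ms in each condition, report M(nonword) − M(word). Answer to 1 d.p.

nonword: exclude 1569
M(word) = 4185/7 = 597.857
M(nonword) = 5137/7 = 733.857
Difference = 733.857 − 597.857 = 136.000 ms

136.0 ms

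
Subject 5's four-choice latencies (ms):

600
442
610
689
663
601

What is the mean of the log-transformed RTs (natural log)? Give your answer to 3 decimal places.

ln(RT): 6.3969, 6.0913, 6.4135, 6.5352, 6.4968, 6.3986
Σ ln(RT) = 38.3323
Mean = 38.3323/6 = 6.38872

6.389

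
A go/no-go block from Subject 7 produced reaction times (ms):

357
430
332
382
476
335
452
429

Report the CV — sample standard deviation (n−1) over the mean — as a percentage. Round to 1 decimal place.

n = 8, Σ = 3193, M = 399.1250
Σ(x−M)² = 21236.875; s = √(21236.875/7) = 55.0803
CV = 55.0803 / 399.1250 = 0.13800 = 13.800%

13.8%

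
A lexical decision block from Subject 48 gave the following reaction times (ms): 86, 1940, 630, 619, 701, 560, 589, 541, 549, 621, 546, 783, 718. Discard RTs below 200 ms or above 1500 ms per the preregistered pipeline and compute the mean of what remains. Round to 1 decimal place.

Excluded: 86, 1940
Retained (n=11): Σ = 6857
Mean = 6857/11 = 623.3636

623.4 ms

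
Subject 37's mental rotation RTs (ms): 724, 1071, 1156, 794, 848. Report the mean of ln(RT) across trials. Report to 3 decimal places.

ln(RT): 6.5848, 6.9763, 7.0527, 6.6771, 6.7429
Σ ln(RT) = 34.0338
Mean = 34.0338/5 = 6.80676

6.807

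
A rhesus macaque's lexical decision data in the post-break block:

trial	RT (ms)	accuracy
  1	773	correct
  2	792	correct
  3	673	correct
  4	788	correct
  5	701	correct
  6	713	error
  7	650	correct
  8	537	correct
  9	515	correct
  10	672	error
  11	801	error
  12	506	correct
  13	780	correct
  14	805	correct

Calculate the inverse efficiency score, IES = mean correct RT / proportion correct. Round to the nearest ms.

Correct trials (n=11): 773, 792, 673, 788, 701, 650, 537, 515, 506, 780, 805
Mean correct RT = 7520/11 = 683.6364 ms
Proportion correct = 11/14
IES = 683.6364 / (11/14) = 870.083 ms

870 ms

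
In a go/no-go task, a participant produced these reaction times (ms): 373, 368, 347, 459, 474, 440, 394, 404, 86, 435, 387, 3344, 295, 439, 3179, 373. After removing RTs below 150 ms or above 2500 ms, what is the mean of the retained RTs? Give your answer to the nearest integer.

399 ms

Excluded: 86, 3179, 3344
Retained (n=13): Σ = 5188
Mean = 5188/13 = 399.0769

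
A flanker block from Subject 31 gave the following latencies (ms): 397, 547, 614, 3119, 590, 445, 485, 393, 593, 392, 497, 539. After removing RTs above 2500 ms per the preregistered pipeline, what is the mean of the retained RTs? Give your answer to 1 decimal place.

Excluded: 3119
Retained (n=11): Σ = 5492
Mean = 5492/11 = 499.2727

499.3 ms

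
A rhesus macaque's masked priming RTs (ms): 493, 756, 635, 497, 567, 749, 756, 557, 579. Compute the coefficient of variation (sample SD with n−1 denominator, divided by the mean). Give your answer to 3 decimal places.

n = 9, Σ = 5589, M = 621.0000
Σ(x−M)² = 93566.000; s = √(93566.000/8) = 108.1469
CV = 108.1469 / 621.0000 = 0.17415

0.174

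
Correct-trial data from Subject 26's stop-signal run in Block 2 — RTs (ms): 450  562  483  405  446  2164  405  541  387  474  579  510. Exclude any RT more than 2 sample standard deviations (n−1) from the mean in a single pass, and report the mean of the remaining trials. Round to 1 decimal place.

476.5 ms

n = 12, ΣRT = 7406, M = 617.167
Σ(x−M)² = 2653225.67; s = √(2653225.67/11) = 491.124
Cutoffs: 617.167 ± 2·491.124 → [-365.1, 1599.4]
Outside: 2164 → excluded.
Retained (n=11): Σ = 5242, mean = 5242/11 = 476.545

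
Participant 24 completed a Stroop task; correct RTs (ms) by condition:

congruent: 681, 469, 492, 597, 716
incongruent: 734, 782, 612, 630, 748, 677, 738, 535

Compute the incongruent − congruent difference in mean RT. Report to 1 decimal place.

M(congruent) = 2955/5 = 591.000
M(incongruent) = 5456/8 = 682.000
Difference = 682.000 − 591.000 = 91.000 ms

91.0 ms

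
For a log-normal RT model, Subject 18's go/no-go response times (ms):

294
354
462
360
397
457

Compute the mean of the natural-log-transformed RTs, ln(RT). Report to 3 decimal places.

5.947

ln(RT): 5.6836, 5.8693, 6.1356, 5.8861, 5.9839, 6.1247
Σ ln(RT) = 35.6832
Mean = 35.6832/6 = 5.94719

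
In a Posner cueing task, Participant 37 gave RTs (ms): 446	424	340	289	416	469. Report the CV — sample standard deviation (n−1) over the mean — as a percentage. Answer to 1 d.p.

17.3%

n = 6, Σ = 2384, M = 397.3333
Σ(x−M)² = 23587.333; s = √(23587.333/5) = 68.6838
CV = 68.6838 / 397.3333 = 0.17286 = 17.286%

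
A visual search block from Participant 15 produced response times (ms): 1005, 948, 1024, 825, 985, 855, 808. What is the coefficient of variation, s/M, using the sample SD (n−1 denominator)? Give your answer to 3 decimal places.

0.098

n = 7, Σ = 6450, M = 921.4286
Σ(x−M)² = 48829.714; s = √(48829.714/6) = 90.2124
CV = 90.2124 / 921.4286 = 0.09790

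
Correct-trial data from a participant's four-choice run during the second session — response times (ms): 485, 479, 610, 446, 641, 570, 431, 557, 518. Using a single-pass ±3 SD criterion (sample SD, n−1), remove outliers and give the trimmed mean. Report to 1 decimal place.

n = 9, ΣRT = 4737, M = 526.333
Σ(x−M)² = 42556.00; s = √(42556.00/8) = 72.935
Cutoffs: 526.333 ± 3·72.935 → [307.5, 745.1]
No RTs fall outside the cutoffs; all 9 retained. Mean = 4737/9 = 526.333

526.3 ms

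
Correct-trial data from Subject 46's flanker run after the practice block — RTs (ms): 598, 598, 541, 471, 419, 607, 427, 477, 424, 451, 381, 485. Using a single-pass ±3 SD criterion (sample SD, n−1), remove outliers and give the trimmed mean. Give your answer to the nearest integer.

490 ms

n = 12, ΣRT = 5879, M = 489.917
Σ(x−M)² = 66940.92; s = √(66940.92/11) = 78.010
Cutoffs: 489.917 ± 3·78.010 → [255.9, 723.9]
No RTs fall outside the cutoffs; all 12 retained. Mean = 5879/12 = 489.917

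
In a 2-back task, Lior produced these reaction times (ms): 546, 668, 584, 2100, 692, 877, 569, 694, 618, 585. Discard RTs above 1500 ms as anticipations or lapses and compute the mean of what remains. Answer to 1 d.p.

Excluded: 2100
Retained (n=9): Σ = 5833
Mean = 5833/9 = 648.1111

648.1 ms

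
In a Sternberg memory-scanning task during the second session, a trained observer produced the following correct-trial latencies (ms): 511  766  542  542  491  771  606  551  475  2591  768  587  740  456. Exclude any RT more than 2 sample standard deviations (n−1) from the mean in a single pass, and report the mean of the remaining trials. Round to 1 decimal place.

600.5 ms

n = 14, ΣRT = 10397, M = 742.643
Σ(x−M)² = 3849341.21; s = √(3849341.21/13) = 544.154
Cutoffs: 742.643 ± 2·544.154 → [-345.7, 1831.0]
Outside: 2591 → excluded.
Retained (n=13): Σ = 7806, mean = 7806/13 = 600.462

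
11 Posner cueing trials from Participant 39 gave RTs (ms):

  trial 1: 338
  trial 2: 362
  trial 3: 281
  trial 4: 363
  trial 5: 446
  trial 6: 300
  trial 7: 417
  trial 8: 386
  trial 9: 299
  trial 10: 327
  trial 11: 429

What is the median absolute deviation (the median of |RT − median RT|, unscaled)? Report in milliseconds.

Sorted: 281, 299, 300, 327, 338, 362, 363, 386, 417, 429, 446 → median = 362
|x − 362|: 24, 0, 81, 1, 84, 62, 55, 24, 63, 35, 67
Sorted deviations: 0, 1, 24, 24, 35, 55, 62, 63, 67, 81, 84 → MAD = 55

55 ms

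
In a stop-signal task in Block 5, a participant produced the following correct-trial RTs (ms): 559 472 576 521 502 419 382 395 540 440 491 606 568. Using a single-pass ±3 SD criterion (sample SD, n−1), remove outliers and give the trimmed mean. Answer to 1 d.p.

n = 13, ΣRT = 6471, M = 497.769
Σ(x−M)² = 63072.31; s = √(63072.31/12) = 72.498
Cutoffs: 497.769 ± 3·72.498 → [280.3, 715.3]
No RTs fall outside the cutoffs; all 13 retained. Mean = 6471/13 = 497.769

497.8 ms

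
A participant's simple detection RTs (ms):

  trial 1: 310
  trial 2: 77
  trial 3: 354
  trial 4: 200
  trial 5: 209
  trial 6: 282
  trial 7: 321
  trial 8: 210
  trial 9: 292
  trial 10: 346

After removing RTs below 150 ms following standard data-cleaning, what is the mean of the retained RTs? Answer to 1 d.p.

Excluded: 77
Retained (n=9): Σ = 2524
Mean = 2524/9 = 280.4444

280.4 ms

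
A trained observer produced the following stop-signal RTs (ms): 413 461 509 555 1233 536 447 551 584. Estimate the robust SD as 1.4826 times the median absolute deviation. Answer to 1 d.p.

Sorted: 413, 447, 461, 509, 536, 551, 555, 584, 1233 → median = 536
|x − 536| sorted: 0, 15, 19, 27, 48, 75, 89, 123, 697 → MAD = 48
Robust SD ≈ 1.4826 × 48 = 71.165

71.2 ms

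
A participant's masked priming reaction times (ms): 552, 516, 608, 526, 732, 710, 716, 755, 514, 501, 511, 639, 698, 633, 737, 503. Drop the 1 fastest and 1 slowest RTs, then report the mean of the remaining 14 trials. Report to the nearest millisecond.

614 ms

Sorted: 501, 503, 511, 514, 516, 526, 552, 608, 633, 639, 698, 710, 716, 732, 737, 755
Drop lowest 1 (501) and highest 1 (755)
Remaining (n=14): Σ = 8595, mean = 8595/14 = 613.929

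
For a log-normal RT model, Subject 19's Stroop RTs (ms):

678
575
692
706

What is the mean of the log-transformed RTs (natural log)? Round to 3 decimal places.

6.493

ln(RT): 6.5191, 6.3544, 6.5396, 6.5596
Σ ln(RT) = 25.9727
Mean = 25.9727/4 = 6.49318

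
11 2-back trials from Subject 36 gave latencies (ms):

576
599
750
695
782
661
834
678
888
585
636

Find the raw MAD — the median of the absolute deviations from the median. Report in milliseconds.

Sorted: 576, 585, 599, 636, 661, 678, 695, 750, 782, 834, 888 → median = 678
|x − 678|: 102, 79, 72, 17, 104, 17, 156, 0, 210, 93, 42
Sorted deviations: 0, 17, 17, 42, 72, 79, 93, 102, 104, 156, 210 → MAD = 79

79 ms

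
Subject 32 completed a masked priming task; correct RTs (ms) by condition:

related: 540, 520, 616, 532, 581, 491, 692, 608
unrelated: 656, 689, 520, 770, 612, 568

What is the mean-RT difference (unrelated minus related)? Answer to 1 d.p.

M(related) = 4580/8 = 572.500
M(unrelated) = 3815/6 = 635.833
Difference = 635.833 − 572.500 = 63.333 ms

63.3 ms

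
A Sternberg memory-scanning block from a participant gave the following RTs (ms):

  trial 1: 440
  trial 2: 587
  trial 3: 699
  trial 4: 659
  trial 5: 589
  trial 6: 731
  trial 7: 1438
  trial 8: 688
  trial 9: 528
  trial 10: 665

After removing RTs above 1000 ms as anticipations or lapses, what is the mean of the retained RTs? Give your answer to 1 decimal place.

620.7 ms

Excluded: 1438
Retained (n=9): Σ = 5586
Mean = 5586/9 = 620.6667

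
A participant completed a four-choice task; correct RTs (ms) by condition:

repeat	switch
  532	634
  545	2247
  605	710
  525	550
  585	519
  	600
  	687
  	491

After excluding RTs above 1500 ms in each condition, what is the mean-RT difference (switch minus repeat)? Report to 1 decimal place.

switch: exclude 2247
M(repeat) = 2792/5 = 558.400
M(switch) = 4191/7 = 598.714
Difference = 598.714 − 558.400 = 40.314 ms

40.3 ms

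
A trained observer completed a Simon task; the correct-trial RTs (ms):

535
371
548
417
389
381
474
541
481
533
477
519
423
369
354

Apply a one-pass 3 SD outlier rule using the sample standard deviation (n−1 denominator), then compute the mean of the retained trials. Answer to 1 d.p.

n = 15, ΣRT = 6812, M = 454.133
Σ(x−M)² = 71087.73; s = √(71087.73/14) = 71.258
Cutoffs: 454.133 ± 3·71.258 → [240.4, 667.9]
No RTs fall outside the cutoffs; all 15 retained. Mean = 6812/15 = 454.133

454.1 ms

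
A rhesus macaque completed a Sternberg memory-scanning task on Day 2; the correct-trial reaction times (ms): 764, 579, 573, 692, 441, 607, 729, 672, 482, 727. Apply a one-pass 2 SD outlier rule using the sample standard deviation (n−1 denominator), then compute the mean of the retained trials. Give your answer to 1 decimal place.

n = 10, ΣRT = 6266, M = 626.600
Σ(x−M)² = 106662.40; s = √(106662.40/9) = 108.864
Cutoffs: 626.600 ± 2·108.864 → [408.9, 844.3]
No RTs fall outside the cutoffs; all 10 retained. Mean = 6266/10 = 626.600

626.6 ms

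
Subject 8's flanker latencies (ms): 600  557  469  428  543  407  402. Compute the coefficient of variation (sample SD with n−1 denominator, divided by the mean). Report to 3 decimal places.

0.164

n = 7, Σ = 3406, M = 486.5714
Σ(x−M)² = 38233.714; s = √(38233.714/6) = 79.8266
CV = 79.8266 / 486.5714 = 0.16406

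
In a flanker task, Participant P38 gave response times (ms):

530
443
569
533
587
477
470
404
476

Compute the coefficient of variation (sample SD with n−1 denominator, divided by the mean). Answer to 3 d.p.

0.120

n = 9, Σ = 4489, M = 498.7778
Σ(x−M)² = 28775.556; s = √(28775.556/8) = 59.9745
CV = 59.9745 / 498.7778 = 0.12024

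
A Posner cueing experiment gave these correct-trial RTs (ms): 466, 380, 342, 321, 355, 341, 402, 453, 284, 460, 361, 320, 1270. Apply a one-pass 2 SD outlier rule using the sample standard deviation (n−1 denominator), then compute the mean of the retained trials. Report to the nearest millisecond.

n = 13, ΣRT = 5755, M = 442.692
Σ(x−M)² = 780862.77; s = √(780862.77/12) = 255.092
Cutoffs: 442.692 ± 2·255.092 → [-67.5, 952.9]
Outside: 1270 → excluded.
Retained (n=12): Σ = 4485, mean = 4485/12 = 373.750

374 ms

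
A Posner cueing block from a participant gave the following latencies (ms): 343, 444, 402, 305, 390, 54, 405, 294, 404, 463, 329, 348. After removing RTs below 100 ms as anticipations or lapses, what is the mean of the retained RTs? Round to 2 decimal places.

Excluded: 54
Retained (n=11): Σ = 4127
Mean = 4127/11 = 375.1818

375.18 ms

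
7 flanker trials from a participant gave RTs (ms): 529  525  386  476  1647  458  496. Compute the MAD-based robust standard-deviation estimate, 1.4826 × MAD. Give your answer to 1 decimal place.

Sorted: 386, 458, 476, 496, 525, 529, 1647 → median = 496
|x − 496| sorted: 0, 20, 29, 33, 38, 110, 1151 → MAD = 33
Robust SD ≈ 1.4826 × 33 = 48.926

48.9 ms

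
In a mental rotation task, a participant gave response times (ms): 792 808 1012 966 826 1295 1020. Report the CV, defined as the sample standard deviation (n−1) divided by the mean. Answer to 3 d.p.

n = 7, Σ = 6719, M = 959.8571
Σ(x−M)² = 187848.857; s = √(187848.857/6) = 176.9411
CV = 176.9411 / 959.8571 = 0.18434

0.184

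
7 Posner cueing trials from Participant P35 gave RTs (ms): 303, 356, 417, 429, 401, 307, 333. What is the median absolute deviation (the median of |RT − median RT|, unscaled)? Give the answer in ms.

Sorted: 303, 307, 333, 356, 401, 417, 429 → median = 356
|x − 356|: 53, 0, 61, 73, 45, 49, 23
Sorted deviations: 0, 23, 45, 49, 53, 61, 73 → MAD = 49

49 ms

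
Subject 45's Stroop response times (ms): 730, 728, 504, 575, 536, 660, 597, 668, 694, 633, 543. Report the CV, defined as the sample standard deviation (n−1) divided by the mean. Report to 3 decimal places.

0.126

n = 11, Σ = 6868, M = 624.3636
Σ(x−M)² = 62098.545; s = √(62098.545/10) = 78.8026
CV = 78.8026 / 624.3636 = 0.12621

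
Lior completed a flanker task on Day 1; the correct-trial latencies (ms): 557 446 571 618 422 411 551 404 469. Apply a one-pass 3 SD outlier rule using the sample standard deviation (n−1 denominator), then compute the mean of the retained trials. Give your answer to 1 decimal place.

n = 9, ΣRT = 4449, M = 494.333
Σ(x−M)² = 51624.00; s = √(51624.00/8) = 80.331
Cutoffs: 494.333 ± 3·80.331 → [253.3, 735.3]
No RTs fall outside the cutoffs; all 9 retained. Mean = 4449/9 = 494.333

494.3 ms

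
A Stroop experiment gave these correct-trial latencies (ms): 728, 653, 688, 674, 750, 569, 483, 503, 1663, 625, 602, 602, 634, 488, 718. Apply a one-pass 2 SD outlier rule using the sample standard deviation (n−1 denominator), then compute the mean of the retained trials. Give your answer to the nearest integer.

n = 15, ΣRT = 10380, M = 692.000
Σ(x−M)² = 1110238.00; s = √(1110238.00/14) = 281.607
Cutoffs: 692.000 ± 2·281.607 → [128.8, 1255.2]
Outside: 1663 → excluded.
Retained (n=14): Σ = 8717, mean = 8717/14 = 622.643

623 ms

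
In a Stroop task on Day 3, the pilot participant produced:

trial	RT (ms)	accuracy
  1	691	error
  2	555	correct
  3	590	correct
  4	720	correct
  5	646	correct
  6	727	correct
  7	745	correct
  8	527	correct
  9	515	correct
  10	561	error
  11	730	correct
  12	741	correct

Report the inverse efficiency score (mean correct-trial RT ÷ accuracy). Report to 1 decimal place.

Correct trials (n=10): 555, 590, 720, 646, 727, 745, 527, 515, 730, 741
Mean correct RT = 6496/10 = 649.6000 ms
Proportion correct = 10/12
IES = 649.6000 / (10/12) = 779.520 ms

779.5 ms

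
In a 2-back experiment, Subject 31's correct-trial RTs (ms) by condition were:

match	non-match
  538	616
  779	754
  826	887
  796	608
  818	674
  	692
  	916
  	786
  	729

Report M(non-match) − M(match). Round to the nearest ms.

-11 ms

M(match) = 3757/5 = 751.400
M(non-match) = 6662/9 = 740.222
Difference = 740.222 − 751.400 = -11.178 ms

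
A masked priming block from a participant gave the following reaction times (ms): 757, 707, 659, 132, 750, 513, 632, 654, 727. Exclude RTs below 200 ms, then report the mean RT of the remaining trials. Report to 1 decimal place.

Excluded: 132
Retained (n=8): Σ = 5399
Mean = 5399/8 = 674.8750

674.9 ms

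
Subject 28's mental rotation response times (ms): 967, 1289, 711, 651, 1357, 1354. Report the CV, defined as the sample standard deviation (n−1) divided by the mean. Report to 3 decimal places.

0.307

n = 6, Σ = 6329, M = 1054.8333
Σ(x−M)² = 524656.833; s = √(524656.833/5) = 323.9311
CV = 323.9311 / 1054.8333 = 0.30709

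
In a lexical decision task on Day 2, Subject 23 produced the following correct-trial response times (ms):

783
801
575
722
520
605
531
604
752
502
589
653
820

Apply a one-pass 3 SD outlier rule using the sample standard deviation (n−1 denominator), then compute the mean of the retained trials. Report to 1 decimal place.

n = 13, ΣRT = 8457, M = 650.538
Σ(x−M)² = 151435.23; s = √(151435.23/12) = 112.337
Cutoffs: 650.538 ± 3·112.337 → [313.5, 987.5]
No RTs fall outside the cutoffs; all 13 retained. Mean = 8457/13 = 650.538

650.5 ms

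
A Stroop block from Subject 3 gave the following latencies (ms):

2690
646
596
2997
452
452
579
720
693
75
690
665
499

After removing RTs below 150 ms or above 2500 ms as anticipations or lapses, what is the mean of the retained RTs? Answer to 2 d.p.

Excluded: 75, 2690, 2997
Retained (n=10): Σ = 5992
Mean = 5992/10 = 599.2000

599.20 ms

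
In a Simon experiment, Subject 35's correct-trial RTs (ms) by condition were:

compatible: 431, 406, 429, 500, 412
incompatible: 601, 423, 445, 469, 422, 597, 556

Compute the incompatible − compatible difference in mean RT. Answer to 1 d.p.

M(compatible) = 2178/5 = 435.600
M(incompatible) = 3513/7 = 501.857
Difference = 501.857 − 435.600 = 66.257 ms

66.3 ms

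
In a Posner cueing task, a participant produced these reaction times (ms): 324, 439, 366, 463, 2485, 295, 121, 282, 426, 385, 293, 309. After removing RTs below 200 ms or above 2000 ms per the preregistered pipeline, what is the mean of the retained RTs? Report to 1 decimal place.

358.2 ms

Excluded: 121, 2485
Retained (n=10): Σ = 3582
Mean = 3582/10 = 358.2000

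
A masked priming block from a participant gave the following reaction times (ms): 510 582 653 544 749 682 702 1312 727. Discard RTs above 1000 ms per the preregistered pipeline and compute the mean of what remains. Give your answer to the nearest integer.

Excluded: 1312
Retained (n=8): Σ = 5149
Mean = 5149/8 = 643.6250

644 ms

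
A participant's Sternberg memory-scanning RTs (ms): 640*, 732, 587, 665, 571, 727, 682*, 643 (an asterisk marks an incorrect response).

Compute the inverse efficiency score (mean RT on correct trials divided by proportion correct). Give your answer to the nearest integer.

872 ms

Correct trials (n=6): 732, 587, 665, 571, 727, 643
Mean correct RT = 3925/6 = 654.1667 ms
Proportion correct = 6/8
IES = 654.1667 / (6/8) = 872.222 ms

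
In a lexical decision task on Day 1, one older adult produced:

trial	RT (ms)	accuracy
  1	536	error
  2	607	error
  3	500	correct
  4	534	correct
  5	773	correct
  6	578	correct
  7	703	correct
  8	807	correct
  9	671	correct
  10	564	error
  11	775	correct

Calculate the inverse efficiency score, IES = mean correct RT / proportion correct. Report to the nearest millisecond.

Correct trials (n=8): 500, 534, 773, 578, 703, 807, 671, 775
Mean correct RT = 5341/8 = 667.6250 ms
Proportion correct = 8/11
IES = 667.6250 / (8/11) = 917.984 ms

918 ms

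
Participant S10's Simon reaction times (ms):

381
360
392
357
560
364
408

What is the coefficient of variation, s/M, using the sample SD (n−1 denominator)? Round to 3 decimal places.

0.178

n = 7, Σ = 2822, M = 403.1429
Σ(x−M)² = 30764.857; s = √(30764.857/6) = 71.6064
CV = 71.6064 / 403.1429 = 0.17762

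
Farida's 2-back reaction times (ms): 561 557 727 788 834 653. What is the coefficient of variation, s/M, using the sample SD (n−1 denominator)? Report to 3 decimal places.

0.169

n = 6, Σ = 4120, M = 686.6667
Σ(x−M)² = 67341.333; s = √(67341.333/5) = 116.0529
CV = 116.0529 / 686.6667 = 0.16901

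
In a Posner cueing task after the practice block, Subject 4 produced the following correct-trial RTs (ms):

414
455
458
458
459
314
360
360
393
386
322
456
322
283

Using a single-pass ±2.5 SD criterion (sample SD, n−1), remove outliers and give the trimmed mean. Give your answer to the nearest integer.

n = 14, ΣRT = 5440, M = 388.571
Σ(x−M)² = 51435.43; s = √(51435.43/13) = 62.901
Cutoffs: 388.571 ± 2.5·62.901 → [231.3, 545.8]
No RTs fall outside the cutoffs; all 14 retained. Mean = 5440/14 = 388.571

389 ms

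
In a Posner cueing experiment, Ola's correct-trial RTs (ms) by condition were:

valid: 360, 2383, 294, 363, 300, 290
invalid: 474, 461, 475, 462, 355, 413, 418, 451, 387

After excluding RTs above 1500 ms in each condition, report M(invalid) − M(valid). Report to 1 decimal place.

valid: exclude 2383
M(valid) = 1607/5 = 321.400
M(invalid) = 3896/9 = 432.889
Difference = 432.889 − 321.400 = 111.489 ms

111.5 ms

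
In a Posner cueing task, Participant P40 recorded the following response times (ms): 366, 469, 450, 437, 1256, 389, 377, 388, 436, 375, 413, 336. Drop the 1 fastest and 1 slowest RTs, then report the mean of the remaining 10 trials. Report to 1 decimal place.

Sorted: 336, 366, 375, 377, 388, 389, 413, 436, 437, 450, 469, 1256
Drop lowest 1 (336) and highest 1 (1256)
Remaining (n=10): Σ = 4100, mean = 4100/10 = 410.000

410.0 ms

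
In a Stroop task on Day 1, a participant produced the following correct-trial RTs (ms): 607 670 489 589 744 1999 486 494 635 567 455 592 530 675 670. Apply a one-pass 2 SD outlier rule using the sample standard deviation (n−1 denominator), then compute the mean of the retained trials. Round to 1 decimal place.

n = 15, ΣRT = 10202, M = 680.133
Σ(x−M)² = 1962067.73; s = √(1962067.73/14) = 374.363
Cutoffs: 680.133 ± 2·374.363 → [-68.6, 1428.9]
Outside: 1999 → excluded.
Retained (n=14): Σ = 8203, mean = 8203/14 = 585.929

585.9 ms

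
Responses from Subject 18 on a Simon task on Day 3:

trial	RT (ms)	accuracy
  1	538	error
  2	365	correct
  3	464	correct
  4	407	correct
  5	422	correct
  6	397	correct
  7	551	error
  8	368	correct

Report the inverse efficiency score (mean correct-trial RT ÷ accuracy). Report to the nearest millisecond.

Correct trials (n=6): 365, 464, 407, 422, 397, 368
Mean correct RT = 2423/6 = 403.8333 ms
Proportion correct = 6/8
IES = 403.8333 / (6/8) = 538.444 ms

538 ms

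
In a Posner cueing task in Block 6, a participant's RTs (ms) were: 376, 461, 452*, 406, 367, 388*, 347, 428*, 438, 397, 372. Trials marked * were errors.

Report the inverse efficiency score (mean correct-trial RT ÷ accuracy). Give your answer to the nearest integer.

544 ms

Correct trials (n=8): 376, 461, 406, 367, 347, 438, 397, 372
Mean correct RT = 3164/8 = 395.5000 ms
Proportion correct = 8/11
IES = 395.5000 / (8/11) = 543.812 ms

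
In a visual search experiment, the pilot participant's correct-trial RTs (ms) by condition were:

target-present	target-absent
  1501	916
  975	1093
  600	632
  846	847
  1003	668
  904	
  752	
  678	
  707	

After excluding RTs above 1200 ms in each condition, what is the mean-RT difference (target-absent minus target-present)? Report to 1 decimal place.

target-present: exclude 1501
M(target-present) = 6465/8 = 808.125
M(target-absent) = 4156/5 = 831.200
Difference = 831.200 − 808.125 = 23.075 ms

23.1 ms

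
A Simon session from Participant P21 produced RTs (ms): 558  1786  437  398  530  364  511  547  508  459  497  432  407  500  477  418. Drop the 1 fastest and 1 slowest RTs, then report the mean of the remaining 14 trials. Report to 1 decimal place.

Sorted: 364, 398, 407, 418, 432, 437, 459, 477, 497, 500, 508, 511, 530, 547, 558, 1786
Drop lowest 1 (364) and highest 1 (1786)
Remaining (n=14): Σ = 6679, mean = 6679/14 = 477.071

477.1 ms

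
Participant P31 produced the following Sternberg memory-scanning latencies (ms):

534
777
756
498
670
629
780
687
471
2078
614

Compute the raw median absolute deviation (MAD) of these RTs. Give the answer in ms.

107 ms

Sorted: 471, 498, 534, 614, 629, 670, 687, 756, 777, 780, 2078 → median = 670
|x − 670|: 136, 107, 86, 172, 0, 41, 110, 17, 199, 1408, 56
Sorted deviations: 0, 17, 41, 56, 86, 107, 110, 136, 172, 199, 1408 → MAD = 107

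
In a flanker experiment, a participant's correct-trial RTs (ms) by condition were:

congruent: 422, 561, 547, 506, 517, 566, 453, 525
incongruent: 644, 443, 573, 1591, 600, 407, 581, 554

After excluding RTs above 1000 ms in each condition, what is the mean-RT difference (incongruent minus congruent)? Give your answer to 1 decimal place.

31.0 ms

incongruent: exclude 1591
M(congruent) = 4097/8 = 512.125
M(incongruent) = 3802/7 = 543.143
Difference = 543.143 − 512.125 = 31.018 ms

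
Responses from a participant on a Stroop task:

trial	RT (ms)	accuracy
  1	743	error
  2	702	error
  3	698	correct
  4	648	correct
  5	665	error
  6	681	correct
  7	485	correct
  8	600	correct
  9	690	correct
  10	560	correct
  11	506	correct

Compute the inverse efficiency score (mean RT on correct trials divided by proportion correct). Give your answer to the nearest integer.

Correct trials (n=8): 698, 648, 681, 485, 600, 690, 560, 506
Mean correct RT = 4868/8 = 608.5000 ms
Proportion correct = 8/11
IES = 608.5000 / (8/11) = 836.688 ms

837 ms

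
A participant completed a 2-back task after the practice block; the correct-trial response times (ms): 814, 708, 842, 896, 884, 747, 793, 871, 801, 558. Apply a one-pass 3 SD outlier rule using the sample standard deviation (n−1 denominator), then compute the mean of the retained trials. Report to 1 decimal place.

791.4 ms

n = 10, ΣRT = 7914, M = 791.400
Σ(x−M)² = 92420.40; s = √(92420.40/9) = 101.336
Cutoffs: 791.400 ± 3·101.336 → [487.4, 1095.4]
No RTs fall outside the cutoffs; all 10 retained. Mean = 7914/10 = 791.400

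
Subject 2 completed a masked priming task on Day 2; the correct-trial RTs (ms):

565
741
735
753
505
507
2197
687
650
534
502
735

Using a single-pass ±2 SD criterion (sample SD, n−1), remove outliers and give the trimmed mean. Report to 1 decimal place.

n = 12, ΣRT = 9111, M = 759.250
Σ(x−M)² = 2368750.25; s = √(2368750.25/11) = 464.048
Cutoffs: 759.250 ± 2·464.048 → [-168.8, 1687.3]
Outside: 2197 → excluded.
Retained (n=11): Σ = 6914, mean = 6914/11 = 628.545

628.5 ms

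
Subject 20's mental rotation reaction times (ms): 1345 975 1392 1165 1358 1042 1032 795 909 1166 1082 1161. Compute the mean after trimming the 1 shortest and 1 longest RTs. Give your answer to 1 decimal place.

Sorted: 795, 909, 975, 1032, 1042, 1082, 1161, 1165, 1166, 1345, 1358, 1392
Drop lowest 1 (795) and highest 1 (1392)
Remaining (n=10): Σ = 11235, mean = 11235/10 = 1123.500

1123.5 ms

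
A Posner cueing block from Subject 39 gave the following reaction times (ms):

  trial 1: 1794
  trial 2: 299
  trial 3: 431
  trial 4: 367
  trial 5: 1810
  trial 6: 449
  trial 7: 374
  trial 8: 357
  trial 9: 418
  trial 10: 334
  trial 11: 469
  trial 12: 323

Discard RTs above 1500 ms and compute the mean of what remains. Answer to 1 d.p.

Excluded: 1794, 1810
Retained (n=10): Σ = 3821
Mean = 3821/10 = 382.1000

382.1 ms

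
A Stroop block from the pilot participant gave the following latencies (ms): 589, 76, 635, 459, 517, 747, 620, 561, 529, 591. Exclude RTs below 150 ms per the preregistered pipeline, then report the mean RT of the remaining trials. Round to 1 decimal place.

Excluded: 76
Retained (n=9): Σ = 5248
Mean = 5248/9 = 583.1111

583.1 ms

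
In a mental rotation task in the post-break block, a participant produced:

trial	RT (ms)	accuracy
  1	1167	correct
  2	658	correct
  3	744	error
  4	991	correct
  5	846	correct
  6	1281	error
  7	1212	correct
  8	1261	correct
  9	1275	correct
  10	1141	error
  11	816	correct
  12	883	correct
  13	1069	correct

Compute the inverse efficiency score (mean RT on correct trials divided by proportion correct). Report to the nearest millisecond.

1323 ms

Correct trials (n=10): 1167, 658, 991, 846, 1212, 1261, 1275, 816, 883, 1069
Mean correct RT = 10178/10 = 1017.8000 ms
Proportion correct = 10/13
IES = 1017.8000 / (10/13) = 1323.140 ms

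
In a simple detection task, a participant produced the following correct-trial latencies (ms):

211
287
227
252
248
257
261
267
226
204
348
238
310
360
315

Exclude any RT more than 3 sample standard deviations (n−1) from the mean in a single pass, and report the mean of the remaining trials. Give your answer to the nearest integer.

267 ms

n = 15, ΣRT = 4011, M = 267.400
Σ(x−M)² = 31709.60; s = √(31709.60/14) = 47.592
Cutoffs: 267.400 ± 3·47.592 → [124.6, 410.2]
No RTs fall outside the cutoffs; all 15 retained. Mean = 4011/15 = 267.400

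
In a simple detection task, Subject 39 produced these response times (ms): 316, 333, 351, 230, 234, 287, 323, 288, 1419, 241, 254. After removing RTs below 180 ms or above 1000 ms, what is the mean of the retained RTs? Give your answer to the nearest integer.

Excluded: 1419
Retained (n=10): Σ = 2857
Mean = 2857/10 = 285.7000

286 ms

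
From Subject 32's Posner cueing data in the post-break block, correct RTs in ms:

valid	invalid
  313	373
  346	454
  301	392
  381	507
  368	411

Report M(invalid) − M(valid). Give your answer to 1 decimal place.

85.6 ms

M(valid) = 1709/5 = 341.800
M(invalid) = 2137/5 = 427.400
Difference = 427.400 − 341.800 = 85.600 ms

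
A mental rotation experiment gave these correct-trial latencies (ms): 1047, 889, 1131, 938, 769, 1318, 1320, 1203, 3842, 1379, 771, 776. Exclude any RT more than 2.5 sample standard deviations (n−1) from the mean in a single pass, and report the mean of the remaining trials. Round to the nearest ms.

1049 ms

n = 12, ΣRT = 15383, M = 1281.917
Σ(x−M)² = 7703126.92; s = √(7703126.92/11) = 836.830
Cutoffs: 1281.917 ± 2.5·836.830 → [-810.2, 3374.0]
Outside: 3842 → excluded.
Retained (n=11): Σ = 11541, mean = 11541/11 = 1049.182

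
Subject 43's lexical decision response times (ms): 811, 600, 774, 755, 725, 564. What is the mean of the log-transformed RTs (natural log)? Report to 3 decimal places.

6.549

ln(RT): 6.6983, 6.3969, 6.6516, 6.6267, 6.5862, 6.3351
Σ ln(RT) = 39.2947
Mean = 39.2947/6 = 6.54912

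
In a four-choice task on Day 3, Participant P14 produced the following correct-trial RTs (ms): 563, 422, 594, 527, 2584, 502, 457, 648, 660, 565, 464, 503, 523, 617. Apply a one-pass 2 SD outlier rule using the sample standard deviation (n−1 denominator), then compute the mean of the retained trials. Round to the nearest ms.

542 ms

n = 14, ΣRT = 9629, M = 687.786
Σ(x−M)² = 3938090.36; s = √(3938090.36/13) = 550.391
Cutoffs: 687.786 ± 2·550.391 → [-413.0, 1788.6]
Outside: 2584 → excluded.
Retained (n=13): Σ = 7045, mean = 7045/13 = 541.923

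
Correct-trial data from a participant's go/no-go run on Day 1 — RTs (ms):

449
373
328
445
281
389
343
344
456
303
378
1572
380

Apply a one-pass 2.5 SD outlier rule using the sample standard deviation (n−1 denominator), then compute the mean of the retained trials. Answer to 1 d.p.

372.4 ms

n = 13, ΣRT = 6041, M = 464.692
Σ(x−M)² = 1363612.77; s = √(1363612.77/12) = 337.097
Cutoffs: 464.692 ± 2.5·337.097 → [-378.1, 1307.4]
Outside: 1572 → excluded.
Retained (n=12): Σ = 4469, mean = 4469/12 = 372.417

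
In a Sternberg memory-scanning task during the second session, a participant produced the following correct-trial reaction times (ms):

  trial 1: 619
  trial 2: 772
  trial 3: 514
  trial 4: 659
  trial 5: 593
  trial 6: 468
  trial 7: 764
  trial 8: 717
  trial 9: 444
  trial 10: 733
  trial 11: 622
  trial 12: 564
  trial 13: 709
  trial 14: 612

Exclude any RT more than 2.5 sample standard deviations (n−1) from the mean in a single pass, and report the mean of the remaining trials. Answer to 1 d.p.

n = 14, ΣRT = 8790, M = 627.857
Σ(x−M)² = 143845.71; s = √(143845.71/13) = 105.191
Cutoffs: 627.857 ± 2.5·105.191 → [364.9, 890.8]
No RTs fall outside the cutoffs; all 14 retained. Mean = 8790/14 = 627.857

627.9 ms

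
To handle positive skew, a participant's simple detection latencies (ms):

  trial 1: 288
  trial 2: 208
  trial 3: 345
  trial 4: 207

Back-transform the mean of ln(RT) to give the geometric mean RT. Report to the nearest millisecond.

ln(RT): 5.6630, 5.3375, 5.8435, 5.3327
Mean ln(RT) = 22.1768/4 = 5.54419
Geometric mean = exp(5.54419) = 255.75 ms

256 ms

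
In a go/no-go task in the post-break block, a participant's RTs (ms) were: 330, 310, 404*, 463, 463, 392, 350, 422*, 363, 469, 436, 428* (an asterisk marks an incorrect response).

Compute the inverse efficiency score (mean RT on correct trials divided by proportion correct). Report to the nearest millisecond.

530 ms

Correct trials (n=9): 330, 310, 463, 463, 392, 350, 363, 469, 436
Mean correct RT = 3576/9 = 397.3333 ms
Proportion correct = 9/12
IES = 397.3333 / (9/12) = 529.778 ms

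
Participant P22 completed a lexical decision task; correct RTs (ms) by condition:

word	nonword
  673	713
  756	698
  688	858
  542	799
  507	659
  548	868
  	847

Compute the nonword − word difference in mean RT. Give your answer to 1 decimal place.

M(word) = 3714/6 = 619.000
M(nonword) = 5442/7 = 777.429
Difference = 777.429 − 619.000 = 158.429 ms

158.4 ms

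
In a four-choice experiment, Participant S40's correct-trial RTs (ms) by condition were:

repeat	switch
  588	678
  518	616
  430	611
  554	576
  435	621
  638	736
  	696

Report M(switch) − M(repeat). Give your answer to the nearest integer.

M(repeat) = 3163/6 = 527.167
M(switch) = 4534/7 = 647.714
Difference = 647.714 − 527.167 = 120.548 ms

121 ms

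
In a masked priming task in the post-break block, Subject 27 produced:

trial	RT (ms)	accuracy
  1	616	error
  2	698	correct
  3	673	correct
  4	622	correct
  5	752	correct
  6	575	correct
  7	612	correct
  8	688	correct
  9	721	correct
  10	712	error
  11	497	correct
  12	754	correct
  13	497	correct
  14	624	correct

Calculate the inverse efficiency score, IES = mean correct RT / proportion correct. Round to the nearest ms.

Correct trials (n=12): 698, 673, 622, 752, 575, 612, 688, 721, 497, 754, 497, 624
Mean correct RT = 7713/12 = 642.7500 ms
Proportion correct = 12/14
IES = 642.7500 / (12/14) = 749.875 ms

750 ms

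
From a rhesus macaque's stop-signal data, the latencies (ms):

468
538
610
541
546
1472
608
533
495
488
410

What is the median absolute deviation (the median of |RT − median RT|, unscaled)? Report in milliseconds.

Sorted: 410, 468, 488, 495, 533, 538, 541, 546, 608, 610, 1472 → median = 538
|x − 538|: 70, 0, 72, 3, 8, 934, 70, 5, 43, 50, 128
Sorted deviations: 0, 3, 5, 8, 43, 50, 70, 70, 72, 128, 934 → MAD = 50

50 ms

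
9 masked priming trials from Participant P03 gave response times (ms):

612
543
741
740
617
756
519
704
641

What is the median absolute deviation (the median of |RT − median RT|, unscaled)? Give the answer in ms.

Sorted: 519, 543, 612, 617, 641, 704, 740, 741, 756 → median = 641
|x − 641|: 29, 98, 100, 99, 24, 115, 122, 63, 0
Sorted deviations: 0, 24, 29, 63, 98, 99, 100, 115, 122 → MAD = 98

98 ms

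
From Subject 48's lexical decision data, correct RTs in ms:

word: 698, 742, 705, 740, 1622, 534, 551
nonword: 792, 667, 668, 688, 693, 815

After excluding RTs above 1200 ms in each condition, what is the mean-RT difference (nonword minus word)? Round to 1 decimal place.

58.8 ms

word: exclude 1622
M(word) = 3970/6 = 661.667
M(nonword) = 4323/6 = 720.500
Difference = 720.500 − 661.667 = 58.833 ms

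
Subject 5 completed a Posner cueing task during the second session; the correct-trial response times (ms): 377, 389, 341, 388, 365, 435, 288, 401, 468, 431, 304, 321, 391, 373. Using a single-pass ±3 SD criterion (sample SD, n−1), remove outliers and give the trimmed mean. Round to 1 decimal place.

376.6 ms

n = 14, ΣRT = 5272, M = 376.571
Σ(x−M)² = 33437.43; s = √(33437.43/13) = 50.716
Cutoffs: 376.571 ± 3·50.716 → [224.4, 528.7]
No RTs fall outside the cutoffs; all 14 retained. Mean = 5272/14 = 376.571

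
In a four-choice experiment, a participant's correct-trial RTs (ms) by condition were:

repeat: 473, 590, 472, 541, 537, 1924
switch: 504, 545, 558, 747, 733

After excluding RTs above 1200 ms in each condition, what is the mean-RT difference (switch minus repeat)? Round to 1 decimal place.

repeat: exclude 1924
M(repeat) = 2613/5 = 522.600
M(switch) = 3087/5 = 617.400
Difference = 617.400 − 522.600 = 94.800 ms

94.8 ms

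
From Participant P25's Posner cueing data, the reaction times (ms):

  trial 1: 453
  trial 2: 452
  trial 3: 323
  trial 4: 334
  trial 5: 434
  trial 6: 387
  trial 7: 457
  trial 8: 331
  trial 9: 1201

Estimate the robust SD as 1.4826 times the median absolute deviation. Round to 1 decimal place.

Sorted: 323, 331, 334, 387, 434, 452, 453, 457, 1201 → median = 434
|x − 434| sorted: 0, 18, 19, 23, 47, 100, 103, 111, 767 → MAD = 47
Robust SD ≈ 1.4826 × 47 = 69.682

69.7 ms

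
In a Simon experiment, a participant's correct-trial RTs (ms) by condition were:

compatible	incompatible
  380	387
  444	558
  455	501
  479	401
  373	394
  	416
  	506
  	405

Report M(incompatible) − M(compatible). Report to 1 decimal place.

M(compatible) = 2131/5 = 426.200
M(incompatible) = 3568/8 = 446.000
Difference = 446.000 − 426.200 = 19.800 ms

19.8 ms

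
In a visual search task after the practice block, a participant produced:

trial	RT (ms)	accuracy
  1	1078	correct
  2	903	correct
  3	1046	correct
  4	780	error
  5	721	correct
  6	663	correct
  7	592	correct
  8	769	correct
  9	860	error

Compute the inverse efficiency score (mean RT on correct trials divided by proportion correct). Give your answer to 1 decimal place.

1060.2 ms

Correct trials (n=7): 1078, 903, 1046, 721, 663, 592, 769
Mean correct RT = 5772/7 = 824.5714 ms
Proportion correct = 7/9
IES = 824.5714 / (7/9) = 1060.163 ms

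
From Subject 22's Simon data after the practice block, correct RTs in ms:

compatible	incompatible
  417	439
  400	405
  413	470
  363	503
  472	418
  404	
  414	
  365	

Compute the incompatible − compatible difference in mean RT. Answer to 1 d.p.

41.0 ms

M(compatible) = 3248/8 = 406.000
M(incompatible) = 2235/5 = 447.000
Difference = 447.000 − 406.000 = 41.000 ms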